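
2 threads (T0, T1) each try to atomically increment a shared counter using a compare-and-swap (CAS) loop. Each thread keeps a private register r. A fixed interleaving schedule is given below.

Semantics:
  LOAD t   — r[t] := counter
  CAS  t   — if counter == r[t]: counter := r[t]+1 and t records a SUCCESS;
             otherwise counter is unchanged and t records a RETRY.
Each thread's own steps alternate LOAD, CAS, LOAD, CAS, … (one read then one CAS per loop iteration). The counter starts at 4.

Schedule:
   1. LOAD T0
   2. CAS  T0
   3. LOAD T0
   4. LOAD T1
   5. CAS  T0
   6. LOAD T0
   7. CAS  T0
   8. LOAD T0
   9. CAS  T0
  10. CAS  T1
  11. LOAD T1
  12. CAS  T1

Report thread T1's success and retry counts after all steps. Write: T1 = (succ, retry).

T1 = (1, 1)

1. LOAD T0 → mem=4 r[T0]=4 [LOAD]
2. CAS T0 → mem=5 r[T0]=4 [OK]
3. LOAD T0 → mem=5 r[T0]=5 [LOAD]
4. LOAD T1 → mem=5 r[T1]=5 [LOAD]
5. CAS T0 → mem=6 r[T0]=5 [OK]
6. LOAD T0 → mem=6 r[T0]=6 [LOAD]
7. CAS T0 → mem=7 r[T0]=6 [OK]
8. LOAD T0 → mem=7 r[T0]=7 [LOAD]
9. CAS T0 → mem=8 r[T0]=7 [OK]
10. CAS T1 → mem=8 r[T1]=5 [RETRY]
11. LOAD T1 → mem=8 r[T1]=8 [LOAD]
12. CAS T1 → mem=9 r[T1]=8 [OK]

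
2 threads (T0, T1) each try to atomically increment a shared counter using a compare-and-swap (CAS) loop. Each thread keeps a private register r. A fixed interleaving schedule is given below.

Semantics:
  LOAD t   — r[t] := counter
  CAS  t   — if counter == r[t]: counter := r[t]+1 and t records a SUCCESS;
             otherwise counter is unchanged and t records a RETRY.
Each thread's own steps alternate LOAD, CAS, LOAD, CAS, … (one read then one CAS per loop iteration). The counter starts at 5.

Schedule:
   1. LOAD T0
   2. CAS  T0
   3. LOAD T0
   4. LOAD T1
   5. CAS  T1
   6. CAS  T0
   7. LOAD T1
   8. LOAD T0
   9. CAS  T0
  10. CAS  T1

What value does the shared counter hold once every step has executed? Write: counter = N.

T0 LOAD — after: cnt=5, r=5 — load
T0 CAS — after: cnt=6, r=5 — ok
T0 LOAD — after: cnt=6, r=6 — load
T1 LOAD — after: cnt=6, r=6 — load
T1 CAS — after: cnt=7, r=6 — ok
T0 CAS — after: cnt=7, r=6 — retry
T1 LOAD — after: cnt=7, r=7 — load
T0 LOAD — after: cnt=7, r=7 — load
T0 CAS — after: cnt=8, r=7 — ok
T1 CAS — after: cnt=8, r=7 — retry

counter = 8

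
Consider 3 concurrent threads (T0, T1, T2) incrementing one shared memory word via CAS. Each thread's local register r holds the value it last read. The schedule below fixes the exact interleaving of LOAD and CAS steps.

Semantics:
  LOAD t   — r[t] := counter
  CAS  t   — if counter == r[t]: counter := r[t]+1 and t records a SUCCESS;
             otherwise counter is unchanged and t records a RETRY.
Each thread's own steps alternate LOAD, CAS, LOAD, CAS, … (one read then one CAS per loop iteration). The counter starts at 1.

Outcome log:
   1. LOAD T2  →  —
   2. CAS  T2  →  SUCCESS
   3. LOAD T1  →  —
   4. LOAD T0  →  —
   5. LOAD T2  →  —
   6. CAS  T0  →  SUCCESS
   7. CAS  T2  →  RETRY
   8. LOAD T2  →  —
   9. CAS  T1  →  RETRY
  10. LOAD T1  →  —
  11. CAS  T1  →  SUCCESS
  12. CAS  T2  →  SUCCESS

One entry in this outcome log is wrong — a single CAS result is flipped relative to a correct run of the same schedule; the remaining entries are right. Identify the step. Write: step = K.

step = 12

Correct run:
[1] T2.load  rd  (counter 1, T2.r 1)
[2] T2.cas  hit  (counter 2, T2.r 1)
[3] T1.load  rd  (counter 2, T1.r 2)
[4] T0.load  rd  (counter 2, T0.r 2)
[5] T2.load  rd  (counter 2, T2.r 2)
[6] T0.cas  hit  (counter 3, T0.r 2)
[7] T2.cas  miss  (counter 3, T2.r 2)
[8] T2.load  rd  (counter 3, T2.r 3)
[9] T1.cas  miss  (counter 3, T1.r 2)
[10] T1.load  rd  (counter 3, T1.r 3)
[11] T1.cas  hit  (counter 4, T1.r 3)
[12] T2.cas  miss  (counter 4, T2.r 3)
Flip is step 12.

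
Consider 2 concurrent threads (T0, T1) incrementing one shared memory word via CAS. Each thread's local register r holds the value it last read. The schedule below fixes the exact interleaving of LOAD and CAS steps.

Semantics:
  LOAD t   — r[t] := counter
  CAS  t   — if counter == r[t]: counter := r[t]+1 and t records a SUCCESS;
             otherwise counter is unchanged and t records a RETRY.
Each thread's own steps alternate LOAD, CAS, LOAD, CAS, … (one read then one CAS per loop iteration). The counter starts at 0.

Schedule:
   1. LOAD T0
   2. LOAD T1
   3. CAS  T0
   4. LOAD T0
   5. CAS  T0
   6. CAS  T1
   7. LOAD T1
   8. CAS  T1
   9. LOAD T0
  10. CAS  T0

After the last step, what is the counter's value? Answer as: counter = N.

counter = 4

[1] T0.load  rd  (counter 0, T0.r 0)
[2] T1.load  rd  (counter 0, T1.r 0)
[3] T0.cas  hit  (counter 1, T0.r 0)
[4] T0.load  rd  (counter 1, T0.r 1)
[5] T0.cas  hit  (counter 2, T0.r 1)
[6] T1.cas  miss  (counter 2, T1.r 0)
[7] T1.load  rd  (counter 2, T1.r 2)
[8] T1.cas  hit  (counter 3, T1.r 2)
[9] T0.load  rd  (counter 3, T0.r 3)
[10] T0.cas  hit  (counter 4, T0.r 3)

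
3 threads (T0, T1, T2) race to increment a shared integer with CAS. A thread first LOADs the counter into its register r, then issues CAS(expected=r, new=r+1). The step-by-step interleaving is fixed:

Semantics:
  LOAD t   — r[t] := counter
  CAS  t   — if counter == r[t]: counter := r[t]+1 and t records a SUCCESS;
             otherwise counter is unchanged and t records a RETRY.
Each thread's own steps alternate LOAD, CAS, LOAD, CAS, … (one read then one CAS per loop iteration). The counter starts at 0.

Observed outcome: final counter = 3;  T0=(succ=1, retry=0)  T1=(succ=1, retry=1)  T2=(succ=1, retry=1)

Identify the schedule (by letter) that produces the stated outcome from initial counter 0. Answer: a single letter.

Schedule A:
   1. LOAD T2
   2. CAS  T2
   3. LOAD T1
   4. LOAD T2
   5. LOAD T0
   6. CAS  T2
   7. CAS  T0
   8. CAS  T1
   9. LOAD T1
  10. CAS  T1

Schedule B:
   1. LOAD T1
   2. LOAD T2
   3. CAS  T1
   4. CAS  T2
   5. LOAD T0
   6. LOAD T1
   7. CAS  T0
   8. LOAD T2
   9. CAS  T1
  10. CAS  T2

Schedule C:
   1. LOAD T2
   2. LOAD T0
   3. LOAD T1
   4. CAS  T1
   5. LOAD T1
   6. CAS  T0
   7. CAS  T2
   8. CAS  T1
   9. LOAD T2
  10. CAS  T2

Simulating candidate B:
[1] T1.load  rd  (counter 0, T1.r 0)
[2] T2.load  rd  (counter 0, T2.r 0)
[3] T1.cas  hit  (counter 1, T1.r 0)
[4] T2.cas  miss  (counter 1, T2.r 0)
[5] T0.load  rd  (counter 1, T0.r 1)
[6] T1.load  rd  (counter 1, T1.r 1)
[7] T0.cas  hit  (counter 2, T0.r 1)
[8] T2.load  rd  (counter 2, T2.r 2)
[9] T1.cas  miss  (counter 2, T1.r 1)
[10] T2.cas  hit  (counter 3, T2.r 2)

B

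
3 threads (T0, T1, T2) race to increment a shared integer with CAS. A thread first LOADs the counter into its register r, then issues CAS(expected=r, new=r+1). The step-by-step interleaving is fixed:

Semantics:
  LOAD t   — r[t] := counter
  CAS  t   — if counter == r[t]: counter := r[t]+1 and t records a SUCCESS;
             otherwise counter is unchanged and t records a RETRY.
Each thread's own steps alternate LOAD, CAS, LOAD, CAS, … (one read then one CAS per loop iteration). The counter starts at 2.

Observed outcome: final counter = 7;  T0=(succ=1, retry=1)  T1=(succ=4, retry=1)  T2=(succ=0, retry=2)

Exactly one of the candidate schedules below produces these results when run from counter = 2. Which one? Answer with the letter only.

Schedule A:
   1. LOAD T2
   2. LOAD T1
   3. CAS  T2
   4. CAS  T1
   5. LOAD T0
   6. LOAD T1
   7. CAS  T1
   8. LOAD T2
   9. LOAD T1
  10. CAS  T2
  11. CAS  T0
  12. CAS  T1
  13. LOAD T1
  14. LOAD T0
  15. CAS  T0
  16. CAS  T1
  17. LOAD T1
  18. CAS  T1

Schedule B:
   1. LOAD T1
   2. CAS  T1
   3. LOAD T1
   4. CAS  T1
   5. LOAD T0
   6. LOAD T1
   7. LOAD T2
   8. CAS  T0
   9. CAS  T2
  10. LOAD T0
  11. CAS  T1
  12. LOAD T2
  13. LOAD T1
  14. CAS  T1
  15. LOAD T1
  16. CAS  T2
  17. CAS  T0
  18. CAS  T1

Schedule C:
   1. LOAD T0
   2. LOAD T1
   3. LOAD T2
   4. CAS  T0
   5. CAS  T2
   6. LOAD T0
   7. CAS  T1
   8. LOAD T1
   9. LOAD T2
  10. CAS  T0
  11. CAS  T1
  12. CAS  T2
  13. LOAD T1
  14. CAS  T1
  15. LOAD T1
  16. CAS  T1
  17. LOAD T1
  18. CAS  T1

B

Simulating candidate B:
   1) LOAD T1:  M=2  r_T1=2
   2) CAS  T1:  M=3  r_T1=2 ✓
   3) LOAD T1:  M=3  r_T1=3
   4) CAS  T1:  M=4  r_T1=3 ✓
   5) LOAD T0:  M=4  r_T0=4
   6) LOAD T1:  M=4  r_T1=4
   7) LOAD T2:  M=4  r_T2=4
   8) CAS  T0:  M=5  r_T0=4 ✓
   9) CAS  T2:  M=5  r_T2=4 ✗
  10) LOAD T0:  M=5  r_T0=5
  11) CAS  T1:  M=5  r_T1=4 ✗
  12) LOAD T2:  M=5  r_T2=5
  13) LOAD T1:  M=5  r_T1=5
  14) CAS  T1:  M=6  r_T1=5 ✓
  15) LOAD T1:  M=6  r_T1=6
  16) CAS  T2:  M=6  r_T2=5 ✗
  17) CAS  T0:  M=6  r_T0=5 ✗
  18) CAS  T1:  M=7  r_T1=6 ✓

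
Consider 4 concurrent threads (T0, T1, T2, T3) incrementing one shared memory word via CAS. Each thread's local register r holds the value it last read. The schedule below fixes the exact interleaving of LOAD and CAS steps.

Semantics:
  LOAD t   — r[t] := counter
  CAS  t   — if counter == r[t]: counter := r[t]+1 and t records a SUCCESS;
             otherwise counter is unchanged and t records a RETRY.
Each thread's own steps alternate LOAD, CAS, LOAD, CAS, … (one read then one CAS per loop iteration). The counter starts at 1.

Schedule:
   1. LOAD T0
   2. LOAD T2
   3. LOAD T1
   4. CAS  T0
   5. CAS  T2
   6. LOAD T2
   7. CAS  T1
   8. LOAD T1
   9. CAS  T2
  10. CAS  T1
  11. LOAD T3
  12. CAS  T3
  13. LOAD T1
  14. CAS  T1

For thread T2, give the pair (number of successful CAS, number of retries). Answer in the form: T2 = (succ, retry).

T0 LOAD — after: cnt=1, r=1 — load
T2 LOAD — after: cnt=1, r=1 — load
T1 LOAD — after: cnt=1, r=1 — load
T0 CAS — after: cnt=2, r=1 — ok
T2 CAS — after: cnt=2, r=1 — retry
T2 LOAD — after: cnt=2, r=2 — load
T1 CAS — after: cnt=2, r=1 — retry
T1 LOAD — after: cnt=2, r=2 — load
T2 CAS — after: cnt=3, r=2 — ok
T1 CAS — after: cnt=3, r=2 — retry
T3 LOAD — after: cnt=3, r=3 — load
T3 CAS — after: cnt=4, r=3 — ok
T1 LOAD — after: cnt=4, r=4 — load
T1 CAS — after: cnt=5, r=4 — ok

T2 = (1, 1)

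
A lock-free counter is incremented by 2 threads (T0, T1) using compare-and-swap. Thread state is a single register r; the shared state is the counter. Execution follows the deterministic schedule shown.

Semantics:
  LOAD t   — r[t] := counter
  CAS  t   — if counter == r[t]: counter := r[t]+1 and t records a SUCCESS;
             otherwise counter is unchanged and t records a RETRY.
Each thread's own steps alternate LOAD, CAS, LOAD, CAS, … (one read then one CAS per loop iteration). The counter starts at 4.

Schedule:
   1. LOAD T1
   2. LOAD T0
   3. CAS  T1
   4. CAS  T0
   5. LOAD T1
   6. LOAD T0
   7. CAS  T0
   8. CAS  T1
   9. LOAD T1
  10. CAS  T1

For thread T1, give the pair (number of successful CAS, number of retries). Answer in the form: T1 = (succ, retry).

T1 = (2, 1)

1. LOAD T1 → mem=4 r[T1]=4 [LOAD]
2. LOAD T0 → mem=4 r[T0]=4 [LOAD]
3. CAS T1 → mem=5 r[T1]=4 [OK]
4. CAS T0 → mem=5 r[T0]=4 [RETRY]
5. LOAD T1 → mem=5 r[T1]=5 [LOAD]
6. LOAD T0 → mem=5 r[T0]=5 [LOAD]
7. CAS T0 → mem=6 r[T0]=5 [OK]
8. CAS T1 → mem=6 r[T1]=5 [RETRY]
9. LOAD T1 → mem=6 r[T1]=6 [LOAD]
10. CAS T1 → mem=7 r[T1]=6 [OK]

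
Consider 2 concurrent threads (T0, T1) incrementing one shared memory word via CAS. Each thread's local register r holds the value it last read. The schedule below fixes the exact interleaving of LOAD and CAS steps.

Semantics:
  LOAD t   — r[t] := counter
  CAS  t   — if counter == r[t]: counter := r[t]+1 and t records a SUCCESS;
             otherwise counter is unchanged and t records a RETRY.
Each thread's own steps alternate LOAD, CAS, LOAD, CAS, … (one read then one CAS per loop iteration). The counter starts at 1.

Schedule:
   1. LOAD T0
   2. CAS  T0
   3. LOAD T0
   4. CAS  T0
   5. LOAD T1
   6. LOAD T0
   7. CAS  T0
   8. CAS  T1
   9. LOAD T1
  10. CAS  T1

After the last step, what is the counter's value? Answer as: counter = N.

counter = 5

1. LOAD T0 → mem=1 r[T0]=1 [LOAD]
2. CAS T0 → mem=2 r[T0]=1 [OK]
3. LOAD T0 → mem=2 r[T0]=2 [LOAD]
4. CAS T0 → mem=3 r[T0]=2 [OK]
5. LOAD T1 → mem=3 r[T1]=3 [LOAD]
6. LOAD T0 → mem=3 r[T0]=3 [LOAD]
7. CAS T0 → mem=4 r[T0]=3 [OK]
8. CAS T1 → mem=4 r[T1]=3 [RETRY]
9. LOAD T1 → mem=4 r[T1]=4 [LOAD]
10. CAS T1 → mem=5 r[T1]=4 [OK]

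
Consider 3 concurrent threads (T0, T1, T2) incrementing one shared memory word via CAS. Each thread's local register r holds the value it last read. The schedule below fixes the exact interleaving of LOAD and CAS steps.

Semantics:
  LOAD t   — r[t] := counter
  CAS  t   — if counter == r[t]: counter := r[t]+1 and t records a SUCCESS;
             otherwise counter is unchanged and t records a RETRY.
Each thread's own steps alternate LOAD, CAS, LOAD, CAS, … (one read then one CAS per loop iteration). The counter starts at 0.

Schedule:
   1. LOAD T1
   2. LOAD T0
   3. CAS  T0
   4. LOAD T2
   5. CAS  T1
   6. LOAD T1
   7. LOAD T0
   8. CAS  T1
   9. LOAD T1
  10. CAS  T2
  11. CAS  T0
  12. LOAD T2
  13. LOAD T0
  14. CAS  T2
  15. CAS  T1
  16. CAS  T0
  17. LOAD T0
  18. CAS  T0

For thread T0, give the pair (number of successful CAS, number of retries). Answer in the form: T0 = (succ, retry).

T0 = (2, 2)

step 1: T1 LOAD ⇒ load; ctr=0 reg=0
step 2: T0 LOAD ⇒ load; ctr=0 reg=0
step 3: T0 CAS ⇒ ok; ctr=1 reg=0
step 4: T2 LOAD ⇒ load; ctr=1 reg=1
step 5: T1 CAS ⇒ retry; ctr=1 reg=0
step 6: T1 LOAD ⇒ load; ctr=1 reg=1
step 7: T0 LOAD ⇒ load; ctr=1 reg=1
step 8: T1 CAS ⇒ ok; ctr=2 reg=1
step 9: T1 LOAD ⇒ load; ctr=2 reg=2
step 10: T2 CAS ⇒ retry; ctr=2 reg=1
step 11: T0 CAS ⇒ retry; ctr=2 reg=1
step 12: T2 LOAD ⇒ load; ctr=2 reg=2
step 13: T0 LOAD ⇒ load; ctr=2 reg=2
step 14: T2 CAS ⇒ ok; ctr=3 reg=2
step 15: T1 CAS ⇒ retry; ctr=3 reg=2
step 16: T0 CAS ⇒ retry; ctr=3 reg=2
step 17: T0 LOAD ⇒ load; ctr=3 reg=3
step 18: T0 CAS ⇒ ok; ctr=4 reg=3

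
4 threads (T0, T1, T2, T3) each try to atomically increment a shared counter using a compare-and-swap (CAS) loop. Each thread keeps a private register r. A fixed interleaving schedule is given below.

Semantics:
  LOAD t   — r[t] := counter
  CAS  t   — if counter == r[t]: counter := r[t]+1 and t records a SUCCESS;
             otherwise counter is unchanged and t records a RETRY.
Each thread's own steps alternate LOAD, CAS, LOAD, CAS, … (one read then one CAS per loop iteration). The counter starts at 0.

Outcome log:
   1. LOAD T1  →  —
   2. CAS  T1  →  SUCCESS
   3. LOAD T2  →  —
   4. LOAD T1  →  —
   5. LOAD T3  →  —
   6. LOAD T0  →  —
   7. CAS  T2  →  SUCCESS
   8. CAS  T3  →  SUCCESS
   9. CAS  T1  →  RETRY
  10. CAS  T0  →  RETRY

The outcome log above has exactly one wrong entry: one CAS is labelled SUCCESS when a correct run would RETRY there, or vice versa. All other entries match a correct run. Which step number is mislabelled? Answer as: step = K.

Reference trace:
step 1: T1 LOAD ⇒ load; ctr=0 reg=0
step 2: T1 CAS ⇒ ok; ctr=1 reg=0
step 3: T2 LOAD ⇒ load; ctr=1 reg=1
step 4: T1 LOAD ⇒ load; ctr=1 reg=1
step 5: T3 LOAD ⇒ load; ctr=1 reg=1
step 6: T0 LOAD ⇒ load; ctr=1 reg=1
step 7: T2 CAS ⇒ ok; ctr=2 reg=1
step 8: T3 CAS ⇒ retry; ctr=2 reg=1
step 9: T1 CAS ⇒ retry; ctr=2 reg=1
step 10: T0 CAS ⇒ retry; ctr=2 reg=1
Mismatch at 8.

step = 8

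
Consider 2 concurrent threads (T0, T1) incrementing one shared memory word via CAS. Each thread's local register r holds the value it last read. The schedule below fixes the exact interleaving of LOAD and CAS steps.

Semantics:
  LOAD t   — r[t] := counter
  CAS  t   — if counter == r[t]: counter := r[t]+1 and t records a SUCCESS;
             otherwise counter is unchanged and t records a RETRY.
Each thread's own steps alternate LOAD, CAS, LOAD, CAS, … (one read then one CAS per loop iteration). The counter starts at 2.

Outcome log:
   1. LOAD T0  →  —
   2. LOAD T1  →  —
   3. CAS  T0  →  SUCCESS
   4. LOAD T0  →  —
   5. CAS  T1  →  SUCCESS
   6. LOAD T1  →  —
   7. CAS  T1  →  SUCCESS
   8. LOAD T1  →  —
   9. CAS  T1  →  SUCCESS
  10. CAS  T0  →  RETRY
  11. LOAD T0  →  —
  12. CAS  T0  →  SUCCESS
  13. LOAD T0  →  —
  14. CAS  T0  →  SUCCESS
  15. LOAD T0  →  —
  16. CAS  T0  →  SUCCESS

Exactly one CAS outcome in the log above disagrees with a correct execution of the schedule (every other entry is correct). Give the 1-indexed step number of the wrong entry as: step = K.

step = 5

Reference trace:
   1) LOAD T0:  M=2  r_T0=2
   2) LOAD T1:  M=2  r_T1=2
   3) CAS  T0:  M=3  r_T0=2 ✓
   4) LOAD T0:  M=3  r_T0=3
   5) CAS  T1:  M=3  r_T1=2 ✗
   6) LOAD T1:  M=3  r_T1=3
   7) CAS  T1:  M=4  r_T1=3 ✓
   8) LOAD T1:  M=4  r_T1=4
   9) CAS  T1:  M=5  r_T1=4 ✓
  10) CAS  T0:  M=5  r_T0=3 ✗
  11) LOAD T0:  M=5  r_T0=5
  12) CAS  T0:  M=6  r_T0=5 ✓
  13) LOAD T0:  M=6  r_T0=6
  14) CAS  T0:  M=7  r_T0=6 ✓
  15) LOAD T0:  M=7  r_T0=7
  16) CAS  T0:  M=8  r_T0=7 ✓
Mismatch at 5.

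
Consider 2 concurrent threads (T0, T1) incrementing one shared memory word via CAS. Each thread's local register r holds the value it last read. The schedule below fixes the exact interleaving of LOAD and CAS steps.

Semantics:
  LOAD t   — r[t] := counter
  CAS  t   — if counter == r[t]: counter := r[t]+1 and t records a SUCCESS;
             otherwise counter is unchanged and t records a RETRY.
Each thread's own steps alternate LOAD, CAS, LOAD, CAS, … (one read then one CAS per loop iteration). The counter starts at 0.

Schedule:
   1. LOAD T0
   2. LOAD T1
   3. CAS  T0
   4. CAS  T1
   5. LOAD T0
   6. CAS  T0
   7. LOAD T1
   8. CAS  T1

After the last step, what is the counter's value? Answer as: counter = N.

[1] T0.load  rd  (counter 0, T0.r 0)
[2] T1.load  rd  (counter 0, T1.r 0)
[3] T0.cas  hit  (counter 1, T0.r 0)
[4] T1.cas  miss  (counter 1, T1.r 0)
[5] T0.load  rd  (counter 1, T0.r 1)
[6] T0.cas  hit  (counter 2, T0.r 1)
[7] T1.load  rd  (counter 2, T1.r 2)
[8] T1.cas  hit  (counter 3, T1.r 2)

counter = 3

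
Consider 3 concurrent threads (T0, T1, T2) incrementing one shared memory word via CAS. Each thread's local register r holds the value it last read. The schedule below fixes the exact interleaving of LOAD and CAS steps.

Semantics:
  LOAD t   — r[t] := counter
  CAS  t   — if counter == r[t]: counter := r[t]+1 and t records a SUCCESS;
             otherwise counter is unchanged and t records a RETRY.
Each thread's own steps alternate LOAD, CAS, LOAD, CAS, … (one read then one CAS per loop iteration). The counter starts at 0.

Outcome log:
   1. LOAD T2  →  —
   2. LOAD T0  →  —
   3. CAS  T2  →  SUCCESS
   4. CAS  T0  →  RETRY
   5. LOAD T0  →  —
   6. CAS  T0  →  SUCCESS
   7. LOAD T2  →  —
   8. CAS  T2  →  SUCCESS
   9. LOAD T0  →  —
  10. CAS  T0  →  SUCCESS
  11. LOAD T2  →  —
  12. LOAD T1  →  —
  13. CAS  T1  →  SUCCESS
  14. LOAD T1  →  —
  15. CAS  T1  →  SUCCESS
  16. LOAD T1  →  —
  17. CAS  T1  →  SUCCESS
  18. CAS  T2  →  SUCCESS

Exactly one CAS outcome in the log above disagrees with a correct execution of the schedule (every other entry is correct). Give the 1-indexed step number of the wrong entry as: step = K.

Correct run:
#1 T2 reads 0
#2 T0 reads 0
#3 T2 CAS(0→1) writes; counter now 1
#4 T0 CAS(0→1) fails; counter now 1
#5 T0 reads 1
#6 T0 CAS(1→2) writes; counter now 2
#7 T2 reads 2
#8 T2 CAS(2→3) writes; counter now 3
#9 T0 reads 3
#10 T0 CAS(3→4) writes; counter now 4
#11 T2 reads 4
#12 T1 reads 4
#13 T1 CAS(4→5) writes; counter now 5
#14 T1 reads 5
#15 T1 CAS(5→6) writes; counter now 6
#16 T1 reads 6
#17 T1 CAS(6→7) writes; counter now 7
#18 T2 CAS(4→5) fails; counter now 7
Flip is step 18.

step = 18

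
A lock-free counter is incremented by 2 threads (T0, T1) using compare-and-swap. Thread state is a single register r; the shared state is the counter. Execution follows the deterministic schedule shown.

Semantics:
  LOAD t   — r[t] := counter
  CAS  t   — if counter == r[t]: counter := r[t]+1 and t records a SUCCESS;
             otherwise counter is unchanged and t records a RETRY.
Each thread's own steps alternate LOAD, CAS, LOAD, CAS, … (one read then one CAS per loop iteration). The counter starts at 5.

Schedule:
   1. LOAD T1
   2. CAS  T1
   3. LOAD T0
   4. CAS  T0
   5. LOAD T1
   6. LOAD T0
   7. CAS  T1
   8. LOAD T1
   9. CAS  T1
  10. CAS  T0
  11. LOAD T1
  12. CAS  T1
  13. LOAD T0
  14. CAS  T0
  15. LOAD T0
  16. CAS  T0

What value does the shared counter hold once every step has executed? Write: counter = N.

counter = 12

step 1: T1 LOAD ⇒ load; ctr=5 reg=5
step 2: T1 CAS ⇒ ok; ctr=6 reg=5
step 3: T0 LOAD ⇒ load; ctr=6 reg=6
step 4: T0 CAS ⇒ ok; ctr=7 reg=6
step 5: T1 LOAD ⇒ load; ctr=7 reg=7
step 6: T0 LOAD ⇒ load; ctr=7 reg=7
step 7: T1 CAS ⇒ ok; ctr=8 reg=7
step 8: T1 LOAD ⇒ load; ctr=8 reg=8
step 9: T1 CAS ⇒ ok; ctr=9 reg=8
step 10: T0 CAS ⇒ retry; ctr=9 reg=7
step 11: T1 LOAD ⇒ load; ctr=9 reg=9
step 12: T1 CAS ⇒ ok; ctr=10 reg=9
step 13: T0 LOAD ⇒ load; ctr=10 reg=10
step 14: T0 CAS ⇒ ok; ctr=11 reg=10
step 15: T0 LOAD ⇒ load; ctr=11 reg=11
step 16: T0 CAS ⇒ ok; ctr=12 reg=11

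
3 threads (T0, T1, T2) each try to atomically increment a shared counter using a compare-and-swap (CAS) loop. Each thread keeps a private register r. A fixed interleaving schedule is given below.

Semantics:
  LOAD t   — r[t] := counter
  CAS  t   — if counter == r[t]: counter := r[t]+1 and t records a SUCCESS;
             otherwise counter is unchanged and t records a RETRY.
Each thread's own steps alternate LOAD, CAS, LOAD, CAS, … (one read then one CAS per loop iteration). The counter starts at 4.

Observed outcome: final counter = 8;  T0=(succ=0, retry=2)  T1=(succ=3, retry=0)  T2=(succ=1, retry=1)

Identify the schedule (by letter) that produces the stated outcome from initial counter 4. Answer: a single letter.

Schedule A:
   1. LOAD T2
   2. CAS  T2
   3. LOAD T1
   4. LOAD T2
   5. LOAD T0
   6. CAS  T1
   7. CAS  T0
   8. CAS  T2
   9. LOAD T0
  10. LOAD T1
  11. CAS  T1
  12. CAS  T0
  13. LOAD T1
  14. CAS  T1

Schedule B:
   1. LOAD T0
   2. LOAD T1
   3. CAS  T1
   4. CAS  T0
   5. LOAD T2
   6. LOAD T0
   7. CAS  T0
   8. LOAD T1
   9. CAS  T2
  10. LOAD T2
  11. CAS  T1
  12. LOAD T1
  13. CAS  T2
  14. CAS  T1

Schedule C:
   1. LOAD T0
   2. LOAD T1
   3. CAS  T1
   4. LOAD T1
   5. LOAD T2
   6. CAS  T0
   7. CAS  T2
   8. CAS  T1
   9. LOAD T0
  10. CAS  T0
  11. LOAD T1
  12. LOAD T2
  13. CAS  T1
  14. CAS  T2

A

Run A:
step 1: T2 LOAD ⇒ load; ctr=4 reg=4
step 2: T2 CAS ⇒ ok; ctr=5 reg=4
step 3: T1 LOAD ⇒ load; ctr=5 reg=5
step 4: T2 LOAD ⇒ load; ctr=5 reg=5
step 5: T0 LOAD ⇒ load; ctr=5 reg=5
step 6: T1 CAS ⇒ ok; ctr=6 reg=5
step 7: T0 CAS ⇒ retry; ctr=6 reg=5
step 8: T2 CAS ⇒ retry; ctr=6 reg=5
step 9: T0 LOAD ⇒ load; ctr=6 reg=6
step 10: T1 LOAD ⇒ load; ctr=6 reg=6
step 11: T1 CAS ⇒ ok; ctr=7 reg=6
step 12: T0 CAS ⇒ retry; ctr=7 reg=6
step 13: T1 LOAD ⇒ load; ctr=7 reg=7
step 14: T1 CAS ⇒ ok; ctr=8 reg=7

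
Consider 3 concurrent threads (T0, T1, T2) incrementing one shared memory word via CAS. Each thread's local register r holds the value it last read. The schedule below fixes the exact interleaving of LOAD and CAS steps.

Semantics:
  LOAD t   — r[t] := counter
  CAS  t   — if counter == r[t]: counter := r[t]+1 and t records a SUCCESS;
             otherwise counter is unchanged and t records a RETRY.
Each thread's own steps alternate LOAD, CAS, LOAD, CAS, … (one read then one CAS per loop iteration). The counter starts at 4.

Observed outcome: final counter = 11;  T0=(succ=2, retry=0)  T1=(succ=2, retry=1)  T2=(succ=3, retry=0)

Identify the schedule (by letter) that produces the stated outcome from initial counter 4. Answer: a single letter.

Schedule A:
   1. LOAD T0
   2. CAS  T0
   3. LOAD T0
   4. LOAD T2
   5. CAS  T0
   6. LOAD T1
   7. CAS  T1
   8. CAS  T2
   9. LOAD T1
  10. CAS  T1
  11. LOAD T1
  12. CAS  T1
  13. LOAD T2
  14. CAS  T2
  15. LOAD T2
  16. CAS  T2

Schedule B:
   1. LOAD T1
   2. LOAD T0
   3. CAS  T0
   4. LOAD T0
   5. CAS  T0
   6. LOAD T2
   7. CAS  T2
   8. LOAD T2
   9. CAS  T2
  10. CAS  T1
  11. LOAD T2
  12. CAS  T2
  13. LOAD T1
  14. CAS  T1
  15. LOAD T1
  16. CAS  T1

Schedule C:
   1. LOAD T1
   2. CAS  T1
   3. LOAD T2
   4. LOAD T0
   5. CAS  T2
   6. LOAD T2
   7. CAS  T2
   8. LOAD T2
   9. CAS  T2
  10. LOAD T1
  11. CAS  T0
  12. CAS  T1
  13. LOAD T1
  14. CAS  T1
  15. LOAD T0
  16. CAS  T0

B

Simulating candidate B:
T1 LOAD — after: cnt=4, r=4 — load
T0 LOAD — after: cnt=4, r=4 — load
T0 CAS — after: cnt=5, r=4 — ok
T0 LOAD — after: cnt=5, r=5 — load
T0 CAS — after: cnt=6, r=5 — ok
T2 LOAD — after: cnt=6, r=6 — load
T2 CAS — after: cnt=7, r=6 — ok
T2 LOAD — after: cnt=7, r=7 — load
T2 CAS — after: cnt=8, r=7 — ok
T1 CAS — after: cnt=8, r=4 — retry
T2 LOAD — after: cnt=8, r=8 — load
T2 CAS — after: cnt=9, r=8 — ok
T1 LOAD — after: cnt=9, r=9 — load
T1 CAS — after: cnt=10, r=9 — ok
T1 LOAD — after: cnt=10, r=10 — load
T1 CAS — after: cnt=11, r=10 — ok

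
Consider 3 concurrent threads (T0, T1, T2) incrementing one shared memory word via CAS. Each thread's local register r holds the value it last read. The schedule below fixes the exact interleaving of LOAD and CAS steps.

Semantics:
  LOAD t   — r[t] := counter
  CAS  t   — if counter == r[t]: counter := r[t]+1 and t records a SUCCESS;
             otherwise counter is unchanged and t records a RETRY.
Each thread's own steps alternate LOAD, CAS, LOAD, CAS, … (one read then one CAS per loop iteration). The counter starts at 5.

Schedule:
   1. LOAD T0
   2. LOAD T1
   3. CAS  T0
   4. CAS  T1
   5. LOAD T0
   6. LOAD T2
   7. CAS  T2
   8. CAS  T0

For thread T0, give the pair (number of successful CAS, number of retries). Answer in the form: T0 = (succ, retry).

T0 = (1, 1)

   1) LOAD T0:  M=5  r_T0=5
   2) LOAD T1:  M=5  r_T1=5
   3) CAS  T0:  M=6  r_T0=5 ✓
   4) CAS  T1:  M=6  r_T1=5 ✗
   5) LOAD T0:  M=6  r_T0=6
   6) LOAD T2:  M=6  r_T2=6
   7) CAS  T2:  M=7  r_T2=6 ✓
   8) CAS  T0:  M=7  r_T0=6 ✗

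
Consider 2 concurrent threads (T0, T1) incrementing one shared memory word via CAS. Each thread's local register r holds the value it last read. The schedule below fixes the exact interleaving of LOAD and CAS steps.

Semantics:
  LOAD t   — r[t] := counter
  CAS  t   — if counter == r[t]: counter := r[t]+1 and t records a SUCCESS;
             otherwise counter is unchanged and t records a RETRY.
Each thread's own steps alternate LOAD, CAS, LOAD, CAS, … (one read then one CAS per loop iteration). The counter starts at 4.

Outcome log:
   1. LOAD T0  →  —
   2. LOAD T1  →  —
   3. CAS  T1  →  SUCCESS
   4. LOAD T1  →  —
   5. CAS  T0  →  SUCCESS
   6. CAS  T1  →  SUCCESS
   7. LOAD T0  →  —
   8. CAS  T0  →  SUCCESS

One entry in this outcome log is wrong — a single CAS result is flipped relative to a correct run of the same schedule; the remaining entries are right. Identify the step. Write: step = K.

Correct run:
#1 T0 reads 4
#2 T1 reads 4
#3 T1 CAS(4→5) writes; counter now 5
#4 T1 reads 5
#5 T0 CAS(4→5) fails; counter now 5
#6 T1 CAS(5→6) writes; counter now 6
#7 T0 reads 6
#8 T0 CAS(6→7) writes; counter now 7
Mismatch at 5.

step = 5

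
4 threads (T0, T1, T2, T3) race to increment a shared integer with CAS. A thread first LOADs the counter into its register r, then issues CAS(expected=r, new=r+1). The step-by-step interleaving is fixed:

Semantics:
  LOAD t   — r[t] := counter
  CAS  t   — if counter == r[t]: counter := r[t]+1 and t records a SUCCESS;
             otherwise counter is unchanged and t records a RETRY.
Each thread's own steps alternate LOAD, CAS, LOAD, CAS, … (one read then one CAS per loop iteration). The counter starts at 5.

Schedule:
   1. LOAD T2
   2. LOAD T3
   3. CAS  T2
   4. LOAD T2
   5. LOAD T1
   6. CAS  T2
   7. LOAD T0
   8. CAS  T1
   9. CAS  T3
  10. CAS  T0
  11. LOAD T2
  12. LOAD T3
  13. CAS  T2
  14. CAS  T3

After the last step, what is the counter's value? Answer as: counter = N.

counter = 9

[1] T2.load  rd  (counter 5, T2.r 5)
[2] T3.load  rd  (counter 5, T3.r 5)
[3] T2.cas  hit  (counter 6, T2.r 5)
[4] T2.load  rd  (counter 6, T2.r 6)
[5] T1.load  rd  (counter 6, T1.r 6)
[6] T2.cas  hit  (counter 7, T2.r 6)
[7] T0.load  rd  (counter 7, T0.r 7)
[8] T1.cas  miss  (counter 7, T1.r 6)
[9] T3.cas  miss  (counter 7, T3.r 5)
[10] T0.cas  hit  (counter 8, T0.r 7)
[11] T2.load  rd  (counter 8, T2.r 8)
[12] T3.load  rd  (counter 8, T3.r 8)
[13] T2.cas  hit  (counter 9, T2.r 8)
[14] T3.cas  miss  (counter 9, T3.r 8)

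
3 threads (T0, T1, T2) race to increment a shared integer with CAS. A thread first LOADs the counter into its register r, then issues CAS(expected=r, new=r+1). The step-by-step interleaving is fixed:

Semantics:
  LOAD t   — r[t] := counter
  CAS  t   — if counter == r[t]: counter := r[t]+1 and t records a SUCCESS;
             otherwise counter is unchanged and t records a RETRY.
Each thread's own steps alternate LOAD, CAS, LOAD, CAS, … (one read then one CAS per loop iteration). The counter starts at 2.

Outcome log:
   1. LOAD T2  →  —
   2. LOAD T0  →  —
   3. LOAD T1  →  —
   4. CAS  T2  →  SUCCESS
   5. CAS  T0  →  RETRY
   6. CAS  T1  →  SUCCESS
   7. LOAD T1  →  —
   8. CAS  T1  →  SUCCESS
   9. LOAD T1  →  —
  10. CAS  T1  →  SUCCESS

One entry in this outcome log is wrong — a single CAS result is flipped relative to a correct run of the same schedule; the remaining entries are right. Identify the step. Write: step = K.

Correct run:
   1) LOAD T2:  M=2  r_T2=2
   2) LOAD T0:  M=2  r_T0=2
   3) LOAD T1:  M=2  r_T1=2
   4) CAS  T2:  M=3  r_T2=2 ✓
   5) CAS  T0:  M=3  r_T0=2 ✗
   6) CAS  T1:  M=3  r_T1=2 ✗
   7) LOAD T1:  M=3  r_T1=3
   8) CAS  T1:  M=4  r_T1=3 ✓
   9) LOAD T1:  M=4  r_T1=4
  10) CAS  T1:  M=5  r_T1=4 ✓
Mismatch at 6.

step = 6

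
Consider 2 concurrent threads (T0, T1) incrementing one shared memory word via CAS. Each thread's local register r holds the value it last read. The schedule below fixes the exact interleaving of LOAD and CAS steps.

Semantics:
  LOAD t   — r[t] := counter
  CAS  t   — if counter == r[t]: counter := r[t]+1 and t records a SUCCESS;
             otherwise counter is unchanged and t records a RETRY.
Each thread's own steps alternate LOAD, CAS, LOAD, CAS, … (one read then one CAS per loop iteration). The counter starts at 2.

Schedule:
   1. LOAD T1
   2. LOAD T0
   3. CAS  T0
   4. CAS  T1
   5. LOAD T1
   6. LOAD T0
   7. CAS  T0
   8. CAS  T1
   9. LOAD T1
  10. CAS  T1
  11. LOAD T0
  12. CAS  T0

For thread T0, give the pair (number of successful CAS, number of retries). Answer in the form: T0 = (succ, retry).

T0 = (3, 0)

1. LOAD T1 → mem=2 r[T1]=2 [LOAD]
2. LOAD T0 → mem=2 r[T0]=2 [LOAD]
3. CAS T0 → mem=3 r[T0]=2 [OK]
4. CAS T1 → mem=3 r[T1]=2 [RETRY]
5. LOAD T1 → mem=3 r[T1]=3 [LOAD]
6. LOAD T0 → mem=3 r[T0]=3 [LOAD]
7. CAS T0 → mem=4 r[T0]=3 [OK]
8. CAS T1 → mem=4 r[T1]=3 [RETRY]
9. LOAD T1 → mem=4 r[T1]=4 [LOAD]
10. CAS T1 → mem=5 r[T1]=4 [OK]
11. LOAD T0 → mem=5 r[T0]=5 [LOAD]
12. CAS T0 → mem=6 r[T0]=5 [OK]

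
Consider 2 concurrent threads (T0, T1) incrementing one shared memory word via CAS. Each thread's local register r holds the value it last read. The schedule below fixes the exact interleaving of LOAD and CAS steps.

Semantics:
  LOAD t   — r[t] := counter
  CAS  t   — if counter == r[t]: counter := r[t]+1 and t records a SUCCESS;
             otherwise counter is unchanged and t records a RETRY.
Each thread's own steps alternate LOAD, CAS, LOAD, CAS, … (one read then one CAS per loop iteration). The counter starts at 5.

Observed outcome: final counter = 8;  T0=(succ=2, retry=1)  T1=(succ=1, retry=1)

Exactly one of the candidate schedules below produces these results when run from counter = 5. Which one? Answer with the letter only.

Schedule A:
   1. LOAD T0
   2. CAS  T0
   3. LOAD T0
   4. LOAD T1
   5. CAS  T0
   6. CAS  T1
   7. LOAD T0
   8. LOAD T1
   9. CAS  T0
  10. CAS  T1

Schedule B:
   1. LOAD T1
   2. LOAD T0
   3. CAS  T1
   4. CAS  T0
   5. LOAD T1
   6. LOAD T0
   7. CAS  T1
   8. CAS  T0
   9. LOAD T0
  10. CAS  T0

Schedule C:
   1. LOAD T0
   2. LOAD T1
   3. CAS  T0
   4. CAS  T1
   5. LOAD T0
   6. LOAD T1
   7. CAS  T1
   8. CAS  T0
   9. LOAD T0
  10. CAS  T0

C

Simulating candidate C:
step 1: T0 LOAD ⇒ load; ctr=5 reg=5
step 2: T1 LOAD ⇒ load; ctr=5 reg=5
step 3: T0 CAS ⇒ ok; ctr=6 reg=5
step 4: T1 CAS ⇒ retry; ctr=6 reg=5
step 5: T0 LOAD ⇒ load; ctr=6 reg=6
step 6: T1 LOAD ⇒ load; ctr=6 reg=6
step 7: T1 CAS ⇒ ok; ctr=7 reg=6
step 8: T0 CAS ⇒ retry; ctr=7 reg=6
step 9: T0 LOAD ⇒ load; ctr=7 reg=7
step 10: T0 CAS ⇒ ok; ctr=8 reg=7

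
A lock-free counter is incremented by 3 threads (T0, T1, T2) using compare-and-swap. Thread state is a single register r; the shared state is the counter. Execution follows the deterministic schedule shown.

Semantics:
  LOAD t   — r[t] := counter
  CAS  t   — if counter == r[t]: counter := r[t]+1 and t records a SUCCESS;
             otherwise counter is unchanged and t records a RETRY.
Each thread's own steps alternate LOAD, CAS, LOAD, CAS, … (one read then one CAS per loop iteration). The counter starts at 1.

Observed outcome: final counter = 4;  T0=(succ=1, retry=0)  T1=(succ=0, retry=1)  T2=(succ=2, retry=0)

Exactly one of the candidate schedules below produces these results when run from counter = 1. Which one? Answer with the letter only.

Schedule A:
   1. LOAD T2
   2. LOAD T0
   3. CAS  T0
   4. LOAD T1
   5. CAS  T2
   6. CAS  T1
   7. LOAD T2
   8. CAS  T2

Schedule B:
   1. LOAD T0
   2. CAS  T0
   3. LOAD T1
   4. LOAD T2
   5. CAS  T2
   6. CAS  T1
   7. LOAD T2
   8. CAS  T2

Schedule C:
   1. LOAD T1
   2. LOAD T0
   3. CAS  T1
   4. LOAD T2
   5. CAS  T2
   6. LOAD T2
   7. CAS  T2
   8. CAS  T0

Simulating candidate B:
#1 T0 reads 1
#2 T0 CAS(1→2) writes; counter now 2
#3 T1 reads 2
#4 T2 reads 2
#5 T2 CAS(2→3) writes; counter now 3
#6 T1 CAS(2→3) fails; counter now 3
#7 T2 reads 3
#8 T2 CAS(3→4) writes; counter now 4

B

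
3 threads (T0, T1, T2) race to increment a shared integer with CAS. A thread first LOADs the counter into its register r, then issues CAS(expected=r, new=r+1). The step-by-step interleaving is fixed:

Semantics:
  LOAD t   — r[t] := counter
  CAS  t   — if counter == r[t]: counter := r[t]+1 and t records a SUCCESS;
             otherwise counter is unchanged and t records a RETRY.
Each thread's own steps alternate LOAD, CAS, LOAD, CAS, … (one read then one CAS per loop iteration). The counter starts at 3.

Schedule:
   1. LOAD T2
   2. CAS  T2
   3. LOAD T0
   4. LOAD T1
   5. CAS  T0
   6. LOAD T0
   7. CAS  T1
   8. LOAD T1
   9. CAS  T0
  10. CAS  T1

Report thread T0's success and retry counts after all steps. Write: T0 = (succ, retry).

T0 = (2, 0)

#1 T2 reads 3
#2 T2 CAS(3→4) writes; counter now 4
#3 T0 reads 4
#4 T1 reads 4
#5 T0 CAS(4→5) writes; counter now 5
#6 T0 reads 5
#7 T1 CAS(4→5) fails; counter now 5
#8 T1 reads 5
#9 T0 CAS(5→6) writes; counter now 6
#10 T1 CAS(5→6) fails; counter now 6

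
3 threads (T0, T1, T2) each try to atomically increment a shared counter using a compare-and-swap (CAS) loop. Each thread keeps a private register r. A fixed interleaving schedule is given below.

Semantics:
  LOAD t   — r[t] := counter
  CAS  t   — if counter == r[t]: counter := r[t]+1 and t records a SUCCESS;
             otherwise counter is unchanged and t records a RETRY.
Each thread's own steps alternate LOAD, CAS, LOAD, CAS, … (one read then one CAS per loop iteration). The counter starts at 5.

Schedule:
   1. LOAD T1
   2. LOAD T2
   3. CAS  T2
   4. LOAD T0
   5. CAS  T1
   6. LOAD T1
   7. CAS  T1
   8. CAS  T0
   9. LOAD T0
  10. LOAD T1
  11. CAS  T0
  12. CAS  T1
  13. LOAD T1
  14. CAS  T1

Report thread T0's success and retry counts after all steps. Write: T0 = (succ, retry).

[1] T1.load  rd  (counter 5, T1.r 5)
[2] T2.load  rd  (counter 5, T2.r 5)
[3] T2.cas  hit  (counter 6, T2.r 5)
[4] T0.load  rd  (counter 6, T0.r 6)
[5] T1.cas  miss  (counter 6, T1.r 5)
[6] T1.load  rd  (counter 6, T1.r 6)
[7] T1.cas  hit  (counter 7, T1.r 6)
[8] T0.cas  miss  (counter 7, T0.r 6)
[9] T0.load  rd  (counter 7, T0.r 7)
[10] T1.load  rd  (counter 7, T1.r 7)
[11] T0.cas  hit  (counter 8, T0.r 7)
[12] T1.cas  miss  (counter 8, T1.r 7)
[13] T1.load  rd  (counter 8, T1.r 8)
[14] T1.cas  hit  (counter 9, T1.r 8)

T0 = (1, 1)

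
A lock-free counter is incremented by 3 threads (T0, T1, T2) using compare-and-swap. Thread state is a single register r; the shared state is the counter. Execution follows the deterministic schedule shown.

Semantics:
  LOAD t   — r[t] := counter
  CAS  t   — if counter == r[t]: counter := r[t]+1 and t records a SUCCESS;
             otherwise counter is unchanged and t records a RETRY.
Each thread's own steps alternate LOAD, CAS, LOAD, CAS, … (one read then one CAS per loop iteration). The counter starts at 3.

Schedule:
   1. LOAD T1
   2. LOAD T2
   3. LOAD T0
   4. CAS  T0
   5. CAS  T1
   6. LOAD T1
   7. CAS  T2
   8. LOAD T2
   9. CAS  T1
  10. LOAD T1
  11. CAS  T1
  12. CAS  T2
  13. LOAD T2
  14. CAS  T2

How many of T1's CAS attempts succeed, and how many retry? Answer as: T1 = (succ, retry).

   1) LOAD T1:  M=3  r_T1=3
   2) LOAD T2:  M=3  r_T2=3
   3) LOAD T0:  M=3  r_T0=3
   4) CAS  T0:  M=4  r_T0=3 ✓
   5) CAS  T1:  M=4  r_T1=3 ✗
   6) LOAD T1:  M=4  r_T1=4
   7) CAS  T2:  M=4  r_T2=3 ✗
   8) LOAD T2:  M=4  r_T2=4
   9) CAS  T1:  M=5  r_T1=4 ✓
  10) LOAD T1:  M=5  r_T1=5
  11) CAS  T1:  M=6  r_T1=5 ✓
  12) CAS  T2:  M=6  r_T2=4 ✗
  13) LOAD T2:  M=6  r_T2=6
  14) CAS  T2:  M=7  r_T2=6 ✓

T1 = (2, 1)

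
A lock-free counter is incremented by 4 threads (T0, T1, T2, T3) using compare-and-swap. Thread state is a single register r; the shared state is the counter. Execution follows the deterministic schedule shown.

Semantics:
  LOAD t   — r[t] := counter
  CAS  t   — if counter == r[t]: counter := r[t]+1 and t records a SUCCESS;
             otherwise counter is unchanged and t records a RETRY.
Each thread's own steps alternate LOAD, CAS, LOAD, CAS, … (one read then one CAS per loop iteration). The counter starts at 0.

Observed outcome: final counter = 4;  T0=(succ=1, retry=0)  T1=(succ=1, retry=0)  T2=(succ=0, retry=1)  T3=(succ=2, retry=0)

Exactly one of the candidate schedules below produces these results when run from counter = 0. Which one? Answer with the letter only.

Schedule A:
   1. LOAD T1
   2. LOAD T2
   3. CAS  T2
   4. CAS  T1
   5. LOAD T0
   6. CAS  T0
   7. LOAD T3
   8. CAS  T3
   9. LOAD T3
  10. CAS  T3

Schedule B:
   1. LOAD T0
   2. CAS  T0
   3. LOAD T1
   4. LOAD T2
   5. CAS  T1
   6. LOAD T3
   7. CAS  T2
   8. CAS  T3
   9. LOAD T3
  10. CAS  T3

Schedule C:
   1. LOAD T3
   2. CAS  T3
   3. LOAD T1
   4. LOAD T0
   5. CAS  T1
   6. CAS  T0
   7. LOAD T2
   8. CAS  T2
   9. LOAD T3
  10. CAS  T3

B

Run B:
step 1: T0 LOAD ⇒ load; ctr=0 reg=0
step 2: T0 CAS ⇒ ok; ctr=1 reg=0
step 3: T1 LOAD ⇒ load; ctr=1 reg=1
step 4: T2 LOAD ⇒ load; ctr=1 reg=1
step 5: T1 CAS ⇒ ok; ctr=2 reg=1
step 6: T3 LOAD ⇒ load; ctr=2 reg=2
step 7: T2 CAS ⇒ retry; ctr=2 reg=1
step 8: T3 CAS ⇒ ok; ctr=3 reg=2
step 9: T3 LOAD ⇒ load; ctr=3 reg=3
step 10: T3 CAS ⇒ ok; ctr=4 reg=3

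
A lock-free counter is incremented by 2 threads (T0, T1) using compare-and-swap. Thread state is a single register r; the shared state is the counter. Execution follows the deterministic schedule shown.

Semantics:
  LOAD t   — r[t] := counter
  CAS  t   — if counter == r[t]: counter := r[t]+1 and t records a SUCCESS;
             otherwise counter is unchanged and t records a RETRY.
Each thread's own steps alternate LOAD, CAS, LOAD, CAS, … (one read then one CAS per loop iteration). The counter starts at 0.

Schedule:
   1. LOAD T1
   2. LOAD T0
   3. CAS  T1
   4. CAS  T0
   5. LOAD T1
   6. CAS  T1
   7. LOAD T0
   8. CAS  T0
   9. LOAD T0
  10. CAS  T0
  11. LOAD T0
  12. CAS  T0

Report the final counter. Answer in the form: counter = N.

T1 LOAD — after: cnt=0, r=0 — load
T0 LOAD — after: cnt=0, r=0 — load
T1 CAS — after: cnt=1, r=0 — ok
T0 CAS — after: cnt=1, r=0 — retry
T1 LOAD — after: cnt=1, r=1 — load
T1 CAS — after: cnt=2, r=1 — ok
T0 LOAD — after: cnt=2, r=2 — load
T0 CAS — after: cnt=3, r=2 — ok
T0 LOAD — after: cnt=3, r=3 — load
T0 CAS — after: cnt=4, r=3 — ok
T0 LOAD — after: cnt=4, r=4 — load
T0 CAS — after: cnt=5, r=4 — ok

counter = 5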